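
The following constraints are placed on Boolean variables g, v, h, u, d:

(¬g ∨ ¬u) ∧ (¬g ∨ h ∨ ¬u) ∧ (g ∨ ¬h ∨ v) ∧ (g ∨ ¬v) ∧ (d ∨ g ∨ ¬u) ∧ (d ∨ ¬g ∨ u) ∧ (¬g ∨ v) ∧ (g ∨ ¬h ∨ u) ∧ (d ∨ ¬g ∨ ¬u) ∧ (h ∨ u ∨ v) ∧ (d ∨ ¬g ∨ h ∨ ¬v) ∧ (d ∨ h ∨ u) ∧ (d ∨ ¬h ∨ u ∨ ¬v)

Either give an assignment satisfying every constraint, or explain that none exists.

g = True, v = True, h = False, u = False, d = True

Set g = True.
  then (¬g ∨ ¬u) forces u = False.
  then (d ∨ ¬g ∨ u) forces d = True.
  then (¬g ∨ v) forces v = True.
Set h = False.
All clauses satisfied.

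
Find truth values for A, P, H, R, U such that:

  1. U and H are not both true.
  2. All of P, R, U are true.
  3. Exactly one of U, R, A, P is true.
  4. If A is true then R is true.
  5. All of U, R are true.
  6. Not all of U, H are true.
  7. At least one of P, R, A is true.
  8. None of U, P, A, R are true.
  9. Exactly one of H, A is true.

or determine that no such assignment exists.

No satisfying assignment exists.

Case P = True:
  Constraint (8) is violated (P=T) — contradiction.
Case P = False:
  Constraint (2) is violated (P=F) — contradiction.
Both cases fail — unsatisfiable.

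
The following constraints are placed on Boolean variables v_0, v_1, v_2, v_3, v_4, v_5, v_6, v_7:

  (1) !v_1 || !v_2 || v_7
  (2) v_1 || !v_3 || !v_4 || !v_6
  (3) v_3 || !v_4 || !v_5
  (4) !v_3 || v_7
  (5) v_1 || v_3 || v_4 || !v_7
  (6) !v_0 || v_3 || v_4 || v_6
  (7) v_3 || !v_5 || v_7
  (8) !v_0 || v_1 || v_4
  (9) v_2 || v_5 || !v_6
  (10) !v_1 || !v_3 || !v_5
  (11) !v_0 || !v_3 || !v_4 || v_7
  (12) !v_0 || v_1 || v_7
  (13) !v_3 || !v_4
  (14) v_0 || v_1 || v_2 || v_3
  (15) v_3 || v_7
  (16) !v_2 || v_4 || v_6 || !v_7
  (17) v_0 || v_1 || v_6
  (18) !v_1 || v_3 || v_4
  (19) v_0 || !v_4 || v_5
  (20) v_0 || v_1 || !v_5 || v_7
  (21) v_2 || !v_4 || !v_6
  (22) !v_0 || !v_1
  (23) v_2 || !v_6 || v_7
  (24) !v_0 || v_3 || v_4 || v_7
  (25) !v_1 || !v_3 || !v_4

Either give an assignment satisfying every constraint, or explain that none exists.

v_0 = True; v_1 = False; v_2 = True; v_3 = False; v_4 = True; v_5 = False; v_6 = False; v_7 = True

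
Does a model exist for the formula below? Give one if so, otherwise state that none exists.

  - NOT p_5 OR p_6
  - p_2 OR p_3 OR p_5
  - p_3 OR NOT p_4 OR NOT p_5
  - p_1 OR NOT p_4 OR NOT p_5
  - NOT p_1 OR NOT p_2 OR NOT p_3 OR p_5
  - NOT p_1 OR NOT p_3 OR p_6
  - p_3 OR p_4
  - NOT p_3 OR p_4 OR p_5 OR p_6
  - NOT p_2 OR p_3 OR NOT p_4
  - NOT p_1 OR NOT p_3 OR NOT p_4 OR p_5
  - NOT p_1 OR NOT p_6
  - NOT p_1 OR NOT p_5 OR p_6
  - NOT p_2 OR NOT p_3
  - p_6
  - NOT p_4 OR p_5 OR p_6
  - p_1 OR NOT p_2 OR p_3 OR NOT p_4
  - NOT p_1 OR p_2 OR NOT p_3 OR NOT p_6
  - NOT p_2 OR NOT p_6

Unit clause (p_6) forces p_6 = True.
In (NOT p_2 OR NOT p_6) only NOT p_2 is left, so p_2 = False.
In (NOT p_1 OR NOT p_6) only NOT p_1 is left, so p_1 = False.
Try p_3 = False:
  (p_2 OR p_3 OR p_5) forces p_5 = True.
  (p_3 OR NOT p_4 OR NOT p_5) forces p_4 = False.
  clause (p_3 OR p_4) is falsified — backtrack.
So p_3 = True.
Set p_4 = False.
Set p_5 = False.
All clauses satisfied.

p_1: False, p_2: False, p_3: True, p_4: False, p_5: False, p_6: True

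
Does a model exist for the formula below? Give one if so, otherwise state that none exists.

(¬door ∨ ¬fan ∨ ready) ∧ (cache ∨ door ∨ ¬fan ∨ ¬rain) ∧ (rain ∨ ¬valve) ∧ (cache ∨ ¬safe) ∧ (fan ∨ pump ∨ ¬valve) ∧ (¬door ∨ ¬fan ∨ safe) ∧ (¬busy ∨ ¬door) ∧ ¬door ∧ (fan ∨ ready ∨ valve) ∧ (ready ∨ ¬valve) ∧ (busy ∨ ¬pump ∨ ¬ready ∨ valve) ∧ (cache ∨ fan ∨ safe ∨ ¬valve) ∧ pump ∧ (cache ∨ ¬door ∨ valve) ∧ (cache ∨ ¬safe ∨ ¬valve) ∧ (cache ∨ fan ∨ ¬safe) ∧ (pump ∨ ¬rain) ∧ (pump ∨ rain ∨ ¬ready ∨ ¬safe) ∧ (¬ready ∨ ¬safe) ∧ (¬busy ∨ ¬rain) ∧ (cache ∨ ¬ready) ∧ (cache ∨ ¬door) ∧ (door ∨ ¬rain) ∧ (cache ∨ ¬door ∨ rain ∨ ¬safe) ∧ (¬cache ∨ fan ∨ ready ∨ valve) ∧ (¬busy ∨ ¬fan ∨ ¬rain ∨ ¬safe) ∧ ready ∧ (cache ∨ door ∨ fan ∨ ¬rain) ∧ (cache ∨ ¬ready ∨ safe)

pump = True; door = False; cache = True; busy = True; ready = True; safe = False; valve = False; fan = False; rain = False

Unit clause (¬door) forces door = False.
Unit clause (pump) forces pump = True.
In (door ∨ ¬rain) only ¬rain is left, so rain = False.
Unit clause (ready) forces ready = True.
In (rain ∨ ¬valve) only ¬valve is left, so valve = False.
In (busy ∨ ¬pump ∨ ¬ready ∨ valve) only busy is left, so busy = True.
In (¬ready ∨ ¬safe) only ¬safe is left, so safe = False.
In (cache ∨ ¬ready) only cache is left, so cache = True.
Set fan = False.
All clauses satisfied.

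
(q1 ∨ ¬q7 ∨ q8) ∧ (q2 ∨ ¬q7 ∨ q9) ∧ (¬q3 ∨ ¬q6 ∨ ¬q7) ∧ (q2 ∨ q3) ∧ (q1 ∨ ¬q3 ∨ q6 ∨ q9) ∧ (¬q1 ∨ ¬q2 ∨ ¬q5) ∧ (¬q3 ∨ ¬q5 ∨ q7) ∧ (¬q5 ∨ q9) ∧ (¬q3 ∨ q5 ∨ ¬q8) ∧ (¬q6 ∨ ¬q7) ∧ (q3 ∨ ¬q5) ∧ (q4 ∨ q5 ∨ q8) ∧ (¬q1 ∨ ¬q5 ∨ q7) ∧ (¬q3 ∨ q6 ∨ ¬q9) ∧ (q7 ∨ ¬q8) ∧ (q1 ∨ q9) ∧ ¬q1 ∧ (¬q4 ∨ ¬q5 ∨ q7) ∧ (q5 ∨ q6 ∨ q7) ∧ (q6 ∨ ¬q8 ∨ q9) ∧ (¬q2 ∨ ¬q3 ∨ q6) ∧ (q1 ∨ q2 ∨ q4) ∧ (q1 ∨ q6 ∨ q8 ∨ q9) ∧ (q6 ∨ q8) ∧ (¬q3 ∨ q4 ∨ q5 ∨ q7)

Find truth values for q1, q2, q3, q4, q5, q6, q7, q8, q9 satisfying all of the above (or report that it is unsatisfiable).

q1: False, q2: True, q3: False, q4: False, q5: False, q6: False, q7: True, q8: True, q9: True

Unit clause (¬q1) forces q1 = False.
In (q1 ∨ q9) only q9 is left, so q9 = True.
Set q2 = True.
Set q3 = False.
  then (q3 ∨ ¬q5) forces q5 = False.
Set q4 = False.
  then (q4 ∨ q5 ∨ q8) forces q8 = True.
  then (q7 ∨ ¬q8) forces q7 = True.
  then (¬q6 ∨ ¬q7) forces q6 = False.
All clauses satisfied.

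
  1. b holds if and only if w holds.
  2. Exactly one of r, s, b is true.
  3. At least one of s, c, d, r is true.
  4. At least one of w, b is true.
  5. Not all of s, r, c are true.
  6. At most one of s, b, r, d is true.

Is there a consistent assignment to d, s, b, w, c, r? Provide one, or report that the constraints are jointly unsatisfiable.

d = False, s = False, b = True, w = True, c = True, r = False

  (1) b=T, w=T — same ✓
  (2) {r, s, b}: 1 true — exactly one ✓
  (3) {s, c, d, r}: 1 true — at least one ✓
  (4) {w, b}: 2 true — at least one ✓
  (5) {s, r, c}: 1/3 true — not all ✓
  (6) {s, b, r, d}: 1 true — at most one ✓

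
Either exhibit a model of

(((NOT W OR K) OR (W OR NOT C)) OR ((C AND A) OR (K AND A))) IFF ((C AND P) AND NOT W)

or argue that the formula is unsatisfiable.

P = True, A = True, C = True, W = False, K = False

  (((NOT W OR K) OR (W OR NOT C)) OR ((C AND A) OR (K AND A))) IFF ((C AND P) AND NOT W) = True
    ((NOT W OR K) OR (W OR NOT C)) OR ((C AND A) OR (K AND A)) = True
      (NOT W OR K) OR (W OR NOT C) = True
        NOT W OR K = True
          NOT W = True
        W OR NOT C = False
          NOT C = False
      (C AND A) OR (K AND A) = True
        C AND A = True
        K AND A = False
    (C AND P) AND NOT W = True
      C AND P = True
      NOT W = True
The formula evaluates to True.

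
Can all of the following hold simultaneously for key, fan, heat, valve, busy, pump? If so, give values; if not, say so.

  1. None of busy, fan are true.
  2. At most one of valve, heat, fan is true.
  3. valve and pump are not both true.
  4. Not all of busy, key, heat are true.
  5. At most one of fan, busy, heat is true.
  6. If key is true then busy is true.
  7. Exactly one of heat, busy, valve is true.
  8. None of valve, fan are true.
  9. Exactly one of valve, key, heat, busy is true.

key = False, fan = False, heat = True, valve = False, busy = False, pump = False

  (1) {busy, fan}: 0 true — none ✓
  (2) {valve, heat, fan}: 1 true — at most one ✓
  (3) valve=F, pump=F — not both ✓
  (4) {busy, key, heat}: 1/3 true — not all ✓
  (5) {fan, busy, heat}: 1 true — at most one ✓
  (6) key=F ⇒ busy: vacuous ✓
  (7) {heat, busy, valve}: 1 true — exactly one ✓
  (8) {valve, fan}: 0 true — none ✓
  (9) {valve, key, heat, busy}: 1 true — exactly one ✓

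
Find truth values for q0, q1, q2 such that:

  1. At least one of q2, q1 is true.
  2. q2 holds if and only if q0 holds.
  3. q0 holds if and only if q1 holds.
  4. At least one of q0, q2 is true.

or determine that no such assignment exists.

q0 = True, q1 = True, q2 = True

  (1) {q2, q1}: 2 true — at least one ✓
  (2) q2=T, q0=T — same ✓
  (3) q0=T, q1=T — same ✓
  (4) {q0, q2}: 2 true — at least one ✓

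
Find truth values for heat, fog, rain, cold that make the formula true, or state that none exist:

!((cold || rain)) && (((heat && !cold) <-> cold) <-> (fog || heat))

heat = False, fog = True, rain = False, cold = False

  !((cold || rain)) = True
    cold || rain = False
  ((heat && !cold) <-> cold) <-> (fog || heat) = True
    (heat && !cold) <-> cold = True
      heat && !cold = False
        !cold = True
    fog || heat = True
Both conjuncts True, so the formula holds.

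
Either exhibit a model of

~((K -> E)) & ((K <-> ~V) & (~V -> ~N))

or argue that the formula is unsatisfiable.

N = False, E = False, V = False, K = True

  ~((K -> E)) = True
    K -> E = False
  (K <-> ~V) & (~V -> ~N) = True
    K <-> ~V = True
      ~V = True
    ~V -> ~N = True
      ~V = True
      ~N = True
Both conjuncts True, so the formula holds.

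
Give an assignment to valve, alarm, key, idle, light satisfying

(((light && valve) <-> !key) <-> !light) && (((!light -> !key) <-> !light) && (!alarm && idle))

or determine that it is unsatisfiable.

Case light = True: the conjunct (!light -> !key) <-> !light becomes (False -> !key) <-> !True = False.
Case light = False: the formula simplifies to key && (!key && (!alarm && idle)).
  key = True: the conjunct !key is False.
  key = False: the conjunct key is False.
Both cases fail — unsatisfiable.

UNSATISFIABLE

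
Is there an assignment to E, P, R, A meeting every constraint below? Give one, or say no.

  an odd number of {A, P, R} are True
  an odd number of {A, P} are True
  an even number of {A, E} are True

E = False, P = True, R = False, A = False

{A, P, R}: 1 true → odd ✓
{A, P}: 1 true → odd ✓
{A, E}: 0 true → even ✓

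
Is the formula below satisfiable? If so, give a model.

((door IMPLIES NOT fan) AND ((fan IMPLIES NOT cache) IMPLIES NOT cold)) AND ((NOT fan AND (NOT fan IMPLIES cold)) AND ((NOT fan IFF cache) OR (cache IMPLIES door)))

Case fan = True: the conjunct NOT fan is False.
Case fan = False: the formula simplifies to NOT cold AND (cold AND (cache OR (cache IMPLIES door))).
  cold = True: the conjunct NOT cold is False.
  cold = False: the conjunct cold is False.
Both cases fail — unsatisfiable.

UNSATISFIABLE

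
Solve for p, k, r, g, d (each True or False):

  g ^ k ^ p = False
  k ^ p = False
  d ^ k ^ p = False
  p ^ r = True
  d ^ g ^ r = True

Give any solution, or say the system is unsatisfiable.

p = False; k = False; r = True; g = False; d = False

g ^ k ^ p = F ^ F ^ F = False ✓
k ^ p = F ^ F = False ✓
d ^ k ^ p = F ^ F ^ F = False ✓
p ^ r = F ^ T = True ✓
d ^ g ^ r = F ^ F ^ T = True ✓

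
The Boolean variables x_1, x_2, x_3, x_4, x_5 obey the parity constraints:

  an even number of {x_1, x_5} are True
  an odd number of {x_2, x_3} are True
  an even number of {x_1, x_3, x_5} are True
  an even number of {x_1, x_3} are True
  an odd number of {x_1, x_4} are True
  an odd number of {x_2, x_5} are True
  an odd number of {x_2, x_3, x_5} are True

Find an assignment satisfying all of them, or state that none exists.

x_1 = False, x_2 = True, x_3 = False, x_4 = True, x_5 = False

{x_1, x_5}: 0 true → even ✓
{x_2, x_3}: 1 true → odd ✓
{x_1, x_3, x_5}: 0 true → even ✓
{x_1, x_3}: 0 true → even ✓
{x_1, x_4}: 1 true → odd ✓
{x_2, x_5}: 1 true → odd ✓
{x_2, x_3, x_5}: 1 true → odd ✓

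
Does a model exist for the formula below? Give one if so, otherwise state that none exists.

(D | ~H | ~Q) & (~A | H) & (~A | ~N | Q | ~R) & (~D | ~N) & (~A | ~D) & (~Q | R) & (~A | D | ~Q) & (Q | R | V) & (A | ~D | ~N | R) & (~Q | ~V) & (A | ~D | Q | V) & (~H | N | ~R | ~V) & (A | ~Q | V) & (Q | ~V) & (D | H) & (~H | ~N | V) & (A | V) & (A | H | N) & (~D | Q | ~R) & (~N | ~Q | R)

V = False; D = False; Q = False; R = True; N = False; A = True; H = True

Try V = True:
  (~Q | ~V) forces Q = False.
  clause (Q | ~V) is falsified — backtrack.
So V = False.
  then (A | V) forces A = True.
  then (~A | H) forces H = True.
  then (~A | ~D) forces D = False.
  then (~A | D | ~Q) forces Q = False.
  then (Q | R | V) forces R = True.
  then (~H | ~N | V) forces N = False.
All clauses satisfied.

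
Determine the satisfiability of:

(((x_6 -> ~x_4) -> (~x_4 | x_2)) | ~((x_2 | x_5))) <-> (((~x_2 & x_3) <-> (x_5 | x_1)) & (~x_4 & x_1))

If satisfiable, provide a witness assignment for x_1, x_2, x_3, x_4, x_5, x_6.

x_1=F; x_2=F; x_3=T; x_4=T; x_5=T; x_6=F

  (((x_6 -> ~x_4) -> (~x_4 | x_2)) | ~((x_2 | x_5))) <-> (((~x_2 & x_3) <-> (x_5 | x_1)) & (~x_4 & x_1)) = True
    ((x_6 -> ~x_4) -> (~x_4 | x_2)) | ~((x_2 | x_5)) = False
      (x_6 -> ~x_4) -> (~x_4 | x_2) = False
        x_6 -> ~x_4 = True
          ~x_4 = False
        ~x_4 | x_2 = False
          ~x_4 = False
      ~((x_2 | x_5)) = False
        x_2 | x_5 = True
    ((~x_2 & x_3) <-> (x_5 | x_1)) & (~x_4 & x_1) = False
      (~x_2 & x_3) <-> (x_5 | x_1) = True
        ~x_2 & x_3 = True
          ~x_2 = True
        x_5 | x_1 = True
      ~x_4 & x_1 = False
        ~x_4 = False
The formula evaluates to True.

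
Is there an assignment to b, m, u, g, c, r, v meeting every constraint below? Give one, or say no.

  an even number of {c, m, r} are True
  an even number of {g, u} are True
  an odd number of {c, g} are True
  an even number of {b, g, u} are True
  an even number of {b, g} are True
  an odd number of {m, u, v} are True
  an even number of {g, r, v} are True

b: False, m: True, u: False, g: False, c: True, r: False, v: False

{c, m, r}: 2 true → even ✓
{g, u}: 0 true → even ✓
{c, g}: 1 true → odd ✓
{b, g, u}: 0 true → even ✓
{b, g}: 0 true → even ✓
{m, u, v}: 1 true → odd ✓
{g, r, v}: 0 true → even ✓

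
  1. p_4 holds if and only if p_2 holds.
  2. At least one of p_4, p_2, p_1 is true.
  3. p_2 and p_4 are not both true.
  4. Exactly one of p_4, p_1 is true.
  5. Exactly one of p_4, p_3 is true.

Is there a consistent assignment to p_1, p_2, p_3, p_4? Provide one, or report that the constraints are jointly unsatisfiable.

p_1: True; p_2: False; p_3: True; p_4: False

  (1) p_4=F, p_2=F — same ✓
  (2) {p_4, p_2, p_1}: 1 true — at least one ✓
  (3) p_2=F, p_4=F — not both ✓
  (4) {p_4, p_1}: 1 true — exactly one ✓
  (5) {p_4, p_3}: 1 true — exactly one ✓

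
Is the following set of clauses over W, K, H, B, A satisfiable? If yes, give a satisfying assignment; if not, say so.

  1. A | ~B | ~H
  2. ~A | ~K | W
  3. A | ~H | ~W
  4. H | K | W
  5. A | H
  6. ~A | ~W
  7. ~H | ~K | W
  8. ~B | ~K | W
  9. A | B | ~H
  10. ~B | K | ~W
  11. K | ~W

Try W = True:
  (~A | ~W) forces A = False.
  (A | ~H | ~W) forces H = False.
  clause (A | H) is falsified — backtrack.
So W = False.
Try K = True:
  (~A | ~K | W) forces A = False.
  (A | H) forces H = True.
  clause (~H | ~K | W) is falsified — backtrack.
So K = False.
  then (H | K | W) forces H = True.
Set B = True.
  then (A | ~B | ~H) forces A = True.
All clauses satisfied.

W: False, K: False, H: True, B: True, A: True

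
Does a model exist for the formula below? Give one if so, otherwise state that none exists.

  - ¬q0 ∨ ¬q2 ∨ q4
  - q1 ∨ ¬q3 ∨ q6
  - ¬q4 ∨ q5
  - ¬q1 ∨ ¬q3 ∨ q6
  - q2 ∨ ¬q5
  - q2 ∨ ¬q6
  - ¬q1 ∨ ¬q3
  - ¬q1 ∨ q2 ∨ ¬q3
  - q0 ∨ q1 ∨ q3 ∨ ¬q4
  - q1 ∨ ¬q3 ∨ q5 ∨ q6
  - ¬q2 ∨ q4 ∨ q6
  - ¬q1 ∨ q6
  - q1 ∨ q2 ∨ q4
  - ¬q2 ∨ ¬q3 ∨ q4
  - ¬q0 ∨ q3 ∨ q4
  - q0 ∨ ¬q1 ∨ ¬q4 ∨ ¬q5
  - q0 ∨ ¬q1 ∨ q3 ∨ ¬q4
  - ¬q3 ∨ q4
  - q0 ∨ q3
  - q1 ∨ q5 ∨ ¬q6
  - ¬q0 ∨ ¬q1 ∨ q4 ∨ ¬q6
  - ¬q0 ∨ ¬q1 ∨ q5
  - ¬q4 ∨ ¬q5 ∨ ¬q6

q0=T, q1=F, q2=T, q3=F, q4=T, q5=T, q6=F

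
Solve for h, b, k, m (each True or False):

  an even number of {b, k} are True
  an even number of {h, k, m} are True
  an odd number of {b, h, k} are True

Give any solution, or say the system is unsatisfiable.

h: True, b: False, k: False, m: True

{b, k}: 0 true → even ✓
{h, k, m}: 2 true → even ✓
{b, h, k}: 1 true → odd ✓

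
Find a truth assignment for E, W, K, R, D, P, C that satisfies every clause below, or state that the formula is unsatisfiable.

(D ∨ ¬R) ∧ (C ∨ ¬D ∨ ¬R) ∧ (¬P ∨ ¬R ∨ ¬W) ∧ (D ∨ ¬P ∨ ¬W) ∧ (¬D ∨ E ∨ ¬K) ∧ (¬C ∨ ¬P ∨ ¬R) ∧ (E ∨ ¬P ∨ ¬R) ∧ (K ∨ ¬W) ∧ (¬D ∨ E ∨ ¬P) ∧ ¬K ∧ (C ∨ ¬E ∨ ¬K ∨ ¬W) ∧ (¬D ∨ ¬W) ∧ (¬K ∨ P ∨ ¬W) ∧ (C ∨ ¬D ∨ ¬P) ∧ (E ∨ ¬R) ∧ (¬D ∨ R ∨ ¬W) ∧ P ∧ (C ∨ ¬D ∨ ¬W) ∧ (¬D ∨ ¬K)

Unit clause (¬K) forces K = False.
Unit clause (P) forces P = True.
In (K ∨ ¬W) only ¬W is left, so W = False.
Set E = True.
Try R = True:
  (D ∨ ¬R) forces D = True.
  (C ∨ ¬D ∨ ¬R) forces C = True.
  clause (¬C ∨ ¬P ∨ ¬R) is falsified — backtrack.
So R = False.
Set D = True.
  then (C ∨ ¬D ∨ ¬P) forces C = True.
All clauses satisfied.

E: True, W: False, K: False, R: False, D: True, P: True, C: True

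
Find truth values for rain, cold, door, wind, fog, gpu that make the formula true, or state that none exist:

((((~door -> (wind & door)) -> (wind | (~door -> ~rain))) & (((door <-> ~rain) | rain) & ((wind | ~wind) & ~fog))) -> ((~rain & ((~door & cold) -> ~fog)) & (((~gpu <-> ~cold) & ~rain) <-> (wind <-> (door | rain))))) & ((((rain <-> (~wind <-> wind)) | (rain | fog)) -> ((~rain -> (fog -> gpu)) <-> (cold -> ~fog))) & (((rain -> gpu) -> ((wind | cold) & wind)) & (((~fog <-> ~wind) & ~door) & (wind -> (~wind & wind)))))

Case wind = True: the conjunct wind -> (~wind & wind) becomes True -> (False & True) = False.
Case wind = False: the formula simplifies to (((door -> (~door -> ~rain)) & (((door <-> ~rain) | rain) & ~fog)) -> ((~rain & ((~door & cold) -> ~fog)) & (((~gpu <-> ~cold) & ~rain) <-> ~((door | rain))))) & (((~rain | (rain | fog)) -> ((~rain -> (fog -> gpu)) <-> (cold -> ~fog))) & (~((rain -> gpu)) & (~fog & ~door))).
  rain = True: simplifies to ~(((door -> door) & ~fog)) & ((cold -> ~fog) & (~gpu & (~fog & ~door))).
    fog = True: the conjunct ~fog is False.
    fog = False: simplifies to ~((door -> door)) & (~gpu & ~door).
      door = True: the conjunct ~((door -> door)) becomes ~((True -> True)) = False.
      door = False: the conjunct ~((door -> door)) becomes ~((False -> False)) = False.
  rain = False: the conjunct ~((rain -> gpu)) becomes ~((False -> gpu)) = False.
Both cases fail — unsatisfiable.

No satisfying assignment exists.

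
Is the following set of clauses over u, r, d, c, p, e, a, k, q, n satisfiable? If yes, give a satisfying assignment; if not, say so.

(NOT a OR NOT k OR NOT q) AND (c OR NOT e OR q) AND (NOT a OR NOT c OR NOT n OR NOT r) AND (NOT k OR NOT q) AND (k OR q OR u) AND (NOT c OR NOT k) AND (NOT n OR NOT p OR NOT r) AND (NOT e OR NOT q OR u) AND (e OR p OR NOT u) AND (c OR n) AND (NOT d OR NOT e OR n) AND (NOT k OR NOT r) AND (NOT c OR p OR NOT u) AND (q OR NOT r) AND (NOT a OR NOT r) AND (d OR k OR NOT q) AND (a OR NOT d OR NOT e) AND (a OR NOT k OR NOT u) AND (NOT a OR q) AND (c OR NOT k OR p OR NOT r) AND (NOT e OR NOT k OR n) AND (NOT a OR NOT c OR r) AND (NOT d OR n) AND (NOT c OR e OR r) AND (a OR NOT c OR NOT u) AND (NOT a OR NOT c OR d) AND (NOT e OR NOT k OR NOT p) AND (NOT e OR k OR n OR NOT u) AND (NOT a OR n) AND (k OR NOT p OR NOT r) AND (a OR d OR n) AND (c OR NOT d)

Set u = False.
Set r = False.
Set d = False.
Try c = True:
  (NOT c OR NOT k) forces k = False.
  (k OR q OR u) forces q = True.
  clause (d OR k OR NOT q) is falsified — backtrack.
So c = False.
  then (c OR n) forces n = True.
Set p = True.
Set e = False.
Try a = True:
  (NOT a OR q) forces q = True.
  (NOT a OR NOT k OR NOT q) forces k = False.
  clause (d OR k OR NOT q) is falsified — backtrack.
So a = False.
Set k = True.
  then (NOT k OR NOT q) forces q = False.
All clauses satisfied.

u = False, r = False, d = False, c = False, p = True, e = False, a = False, k = True, q = False, n = True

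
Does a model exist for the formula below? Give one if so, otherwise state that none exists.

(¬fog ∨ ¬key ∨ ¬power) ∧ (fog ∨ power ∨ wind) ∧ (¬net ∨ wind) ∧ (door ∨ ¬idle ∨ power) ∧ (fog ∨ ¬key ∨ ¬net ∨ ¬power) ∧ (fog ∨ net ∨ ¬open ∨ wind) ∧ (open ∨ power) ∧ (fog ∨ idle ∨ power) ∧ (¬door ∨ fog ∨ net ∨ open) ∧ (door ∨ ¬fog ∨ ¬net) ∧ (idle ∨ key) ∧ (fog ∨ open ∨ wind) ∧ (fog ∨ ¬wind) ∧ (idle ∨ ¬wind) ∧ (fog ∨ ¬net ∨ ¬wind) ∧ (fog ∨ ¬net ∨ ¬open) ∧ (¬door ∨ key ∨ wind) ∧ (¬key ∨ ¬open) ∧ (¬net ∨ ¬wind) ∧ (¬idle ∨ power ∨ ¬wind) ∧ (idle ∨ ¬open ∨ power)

Set net = False.
Set open = False.
  then (open ∨ power) forces power = True.
Set door = True.
  then (¬door ∨ fog ∨ net ∨ open) forces fog = True.
  then (¬fog ∨ ¬key ∨ ¬power) forces key = False.
  then (idle ∨ key) forces idle = True.
  then (¬door ∨ key ∨ wind) forces wind = True.
All clauses satisfied.

net=F, open=F, door=T, wind=T, power=T, idle=T, fog=T, key=F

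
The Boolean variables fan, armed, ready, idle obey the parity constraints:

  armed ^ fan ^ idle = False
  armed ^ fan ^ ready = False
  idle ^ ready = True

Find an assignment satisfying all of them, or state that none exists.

UNSATISFIABLE

Adding constraints 1, 2, 3 mod 2: every variable appears an even number of times on the left, so the left side is 0.
But the right sides sum to 1 (mod 2). 0 ≠ 1 — the system is inconsistent.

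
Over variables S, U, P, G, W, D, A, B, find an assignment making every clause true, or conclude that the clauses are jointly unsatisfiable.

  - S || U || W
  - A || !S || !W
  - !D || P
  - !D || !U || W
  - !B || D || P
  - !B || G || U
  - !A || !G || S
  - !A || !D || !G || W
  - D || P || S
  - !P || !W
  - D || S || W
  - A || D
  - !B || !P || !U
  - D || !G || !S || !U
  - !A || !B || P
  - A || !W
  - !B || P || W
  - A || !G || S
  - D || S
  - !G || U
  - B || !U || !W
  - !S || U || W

S: True; U: True; P: True; G: False; W: False; D: False; A: True; B: False

Try S = False:
  (D || S) forces D = True.
  (!D || P) forces P = True.
  (!P || !W) forces W = False.
  (S || U || W) forces U = True.
  clause (!D || !U || W) is falsified — backtrack.
So S = True.
Set U = True.
Set P = True.
  then (!P || !W) forces W = False.
  then (!B || !P || !U) forces B = False.
  then (!D || !U || W) forces D = False.
  then (A || D) forces A = True.
  then (D || !G || !S || !U) forces G = False.
All clauses satisfied.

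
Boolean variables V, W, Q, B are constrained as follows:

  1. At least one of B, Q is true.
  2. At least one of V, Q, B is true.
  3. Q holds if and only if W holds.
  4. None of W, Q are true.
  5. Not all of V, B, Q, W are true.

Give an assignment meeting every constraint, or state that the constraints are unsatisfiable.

V = False; W = False; Q = False; B = True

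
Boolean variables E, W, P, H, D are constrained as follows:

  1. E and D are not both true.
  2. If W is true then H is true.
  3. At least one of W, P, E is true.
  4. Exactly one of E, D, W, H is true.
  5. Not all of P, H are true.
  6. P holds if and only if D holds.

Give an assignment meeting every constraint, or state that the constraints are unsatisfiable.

E = False, W = False, P = True, H = False, D = True

  (1) E=F, D=T — not both ✓
  (2) W=F ⇒ H: vacuous ✓
  (3) {W, P, E}: 1 true — at least one ✓
  (4) {E, D, W, H}: 1 true — exactly one ✓
  (5) {P, H}: 1/2 true — not all ✓
  (6) P=T, D=T — same ✓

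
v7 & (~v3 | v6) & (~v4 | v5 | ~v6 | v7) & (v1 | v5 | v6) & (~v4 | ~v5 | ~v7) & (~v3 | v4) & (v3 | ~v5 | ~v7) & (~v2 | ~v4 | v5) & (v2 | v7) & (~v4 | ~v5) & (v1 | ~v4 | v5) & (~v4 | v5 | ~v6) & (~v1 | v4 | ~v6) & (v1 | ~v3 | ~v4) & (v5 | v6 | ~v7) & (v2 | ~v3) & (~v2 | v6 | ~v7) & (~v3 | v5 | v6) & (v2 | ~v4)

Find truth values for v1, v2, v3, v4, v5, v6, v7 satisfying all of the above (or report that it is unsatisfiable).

v1 = False, v2 = False, v3 = False, v4 = False, v5 = False, v6 = True, v7 = True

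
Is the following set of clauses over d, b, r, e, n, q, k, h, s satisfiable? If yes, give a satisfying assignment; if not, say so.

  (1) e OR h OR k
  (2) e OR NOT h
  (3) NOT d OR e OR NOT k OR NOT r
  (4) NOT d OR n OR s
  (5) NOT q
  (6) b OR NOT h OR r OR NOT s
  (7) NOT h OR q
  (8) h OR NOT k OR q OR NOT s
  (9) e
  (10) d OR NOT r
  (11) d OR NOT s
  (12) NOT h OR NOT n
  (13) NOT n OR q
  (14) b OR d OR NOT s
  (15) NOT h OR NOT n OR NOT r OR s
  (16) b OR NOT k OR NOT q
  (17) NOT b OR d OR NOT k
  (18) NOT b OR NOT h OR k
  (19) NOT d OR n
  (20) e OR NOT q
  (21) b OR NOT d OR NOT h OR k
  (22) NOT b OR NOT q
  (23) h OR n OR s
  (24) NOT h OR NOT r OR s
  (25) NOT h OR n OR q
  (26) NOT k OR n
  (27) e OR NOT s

The formula is unsatisfiable.

Case e = True:
  (NOT q) forces q = False.
  (NOT h OR q) forces h = False.
  (NOT n OR q) forces n = False.
  (NOT d OR n) forces d = False.
  (d OR NOT r) forces r = False.
  (d OR NOT s) forces s = False.
  Clause (h OR n OR s) is falsified — contradiction.
Case e = False:
  Clause (e) is falsified — contradiction.
Both cases fail, so the formula is unsatisfiable.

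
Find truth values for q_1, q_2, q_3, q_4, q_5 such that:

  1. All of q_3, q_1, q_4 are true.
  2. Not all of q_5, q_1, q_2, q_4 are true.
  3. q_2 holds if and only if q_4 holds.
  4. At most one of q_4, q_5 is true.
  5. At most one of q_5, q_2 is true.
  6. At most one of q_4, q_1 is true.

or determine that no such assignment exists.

Unsatisfiable — no assignment works.

Case q_1 = True:
  (1) forces q_3 = True.
  (1) forces q_4 = True.
  Constraint (6) is violated (q_4=T, q_1=T) — contradiction.
Case q_1 = False:
  Constraint (1) is violated (q_1=F) — contradiction.
Both cases fail — unsatisfiable.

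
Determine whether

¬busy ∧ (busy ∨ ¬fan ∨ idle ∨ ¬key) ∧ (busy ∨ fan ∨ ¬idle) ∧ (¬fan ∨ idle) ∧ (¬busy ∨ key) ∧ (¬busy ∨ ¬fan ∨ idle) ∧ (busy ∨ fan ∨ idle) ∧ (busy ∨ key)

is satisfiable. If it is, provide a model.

Unit clause (¬busy) forces busy = False.
In (busy ∨ key) only key is left, so key = True.
Try idle = False:
  (busy ∨ ¬fan ∨ idle ∨ ¬key) forces fan = False.
  clause (busy ∨ fan ∨ idle) is falsified — backtrack.
So idle = True.
  then (busy ∨ fan ∨ ¬idle) forces fan = True.
Check each clause:
  (¬busy): ¬busy holds.
  (busy ∨ ¬fan ∨ idle ∨ ¬key): idle holds.
  (busy ∨ fan ∨ ¬idle): fan holds.
  (¬fan ∨ idle): idle holds.
  (¬busy ∨ key): ¬busy holds.
  (¬busy ∨ ¬fan ∨ idle): ¬busy holds.
  (busy ∨ fan ∨ idle): fan holds.
  (busy ∨ key): key holds.
All clauses satisfied.

idle=T; fan=T; busy=F; key=T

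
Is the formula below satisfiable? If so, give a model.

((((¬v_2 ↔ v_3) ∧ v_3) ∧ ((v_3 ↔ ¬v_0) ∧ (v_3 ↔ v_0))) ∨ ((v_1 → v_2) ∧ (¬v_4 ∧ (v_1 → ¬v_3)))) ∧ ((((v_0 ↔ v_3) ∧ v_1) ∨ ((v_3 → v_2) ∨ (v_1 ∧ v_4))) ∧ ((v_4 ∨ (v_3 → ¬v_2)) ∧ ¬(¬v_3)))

Unsatisfiable — no assignment works.

Case v_3 = True: the formula simplifies to ((¬v_2 ∧ (¬v_0 ∧ v_0)) ∨ ((v_1 → v_2) ∧ (¬v_4 ∧ ¬v_1))) ∧ (((v_0 ∧ v_1) ∨ (v_2 ∨ (v_1 ∧ v_4))) ∧ (v_4 ∨ ¬v_2)).
  v_2 = True: simplifies to (¬v_4 ∧ ¬v_1) ∧ v_4.
    v_4 = True: the conjunct ¬v_4 is False.
    v_4 = False: the conjunct v_4 is False.
  v_2 = False: simplifies to ((¬v_0 ∧ v_0) ∨ (¬v_1 ∧ (¬v_4 ∧ ¬v_1))) ∧ ((v_0 ∧ v_1) ∨ (v_1 ∧ v_4)).
    v_1 = True: simplifies to (¬v_0 ∧ v_0) ∧ (v_0 ∨ v_4).
      v_0 = True: the conjunct ¬v_0 is False.
      v_0 = False: the conjunct v_0 is False.
    v_1 = False: the conjunct (v_0 ∧ v_1) ∨ (v_1 ∧ v_4) becomes (v_0 ∧ False) ∨ (False ∧ v_4) = False.
Case v_3 = False: the conjunct ¬(¬v_3) becomes ¬(¬False) = False.
Both cases fail — unsatisfiable.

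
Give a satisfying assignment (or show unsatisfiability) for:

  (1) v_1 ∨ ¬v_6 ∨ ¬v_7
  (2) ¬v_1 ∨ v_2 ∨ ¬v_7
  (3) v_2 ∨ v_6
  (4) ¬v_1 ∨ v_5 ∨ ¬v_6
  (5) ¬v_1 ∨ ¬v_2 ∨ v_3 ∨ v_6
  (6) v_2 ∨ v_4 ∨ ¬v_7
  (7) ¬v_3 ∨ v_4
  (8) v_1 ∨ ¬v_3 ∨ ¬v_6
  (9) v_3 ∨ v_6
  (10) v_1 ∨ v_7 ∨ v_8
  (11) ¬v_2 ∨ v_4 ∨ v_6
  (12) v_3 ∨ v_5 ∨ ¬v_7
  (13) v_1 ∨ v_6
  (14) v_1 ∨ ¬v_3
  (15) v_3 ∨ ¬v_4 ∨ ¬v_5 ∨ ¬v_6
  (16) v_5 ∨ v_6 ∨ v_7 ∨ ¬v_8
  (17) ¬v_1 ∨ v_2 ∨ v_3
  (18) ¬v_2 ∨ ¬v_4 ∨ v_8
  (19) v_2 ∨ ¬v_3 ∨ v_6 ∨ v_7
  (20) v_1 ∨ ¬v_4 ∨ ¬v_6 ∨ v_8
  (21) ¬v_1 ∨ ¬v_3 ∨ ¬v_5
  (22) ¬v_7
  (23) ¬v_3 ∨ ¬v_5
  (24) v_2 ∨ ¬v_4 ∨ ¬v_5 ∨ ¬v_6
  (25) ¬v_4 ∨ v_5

v_1=T, v_2=T, v_3=F, v_4=F, v_5=T, v_6=T, v_7=F, v_8=F

Unit clause (¬v_7) forces v_7 = False.
Set v_1 = True.
Set v_2 = True.
Try v_3 = True:
  (¬v_3 ∨ v_4) forces v_4 = True.
  (¬v_2 ∨ ¬v_4 ∨ v_8) forces v_8 = True.
  (¬v_1 ∨ ¬v_3 ∨ ¬v_5) forces v_5 = False.
  clause (¬v_4 ∨ v_5) is falsified — backtrack.
So v_3 = False.
  then (¬v_1 ∨ ¬v_2 ∨ v_3 ∨ v_6) forces v_6 = True.
  then (¬v_1 ∨ v_5 ∨ ¬v_6) forces v_5 = True.
  then (v_3 ∨ ¬v_4 ∨ ¬v_5 ∨ ¬v_6) forces v_4 = False.
Set v_8 = False.
All clauses satisfied.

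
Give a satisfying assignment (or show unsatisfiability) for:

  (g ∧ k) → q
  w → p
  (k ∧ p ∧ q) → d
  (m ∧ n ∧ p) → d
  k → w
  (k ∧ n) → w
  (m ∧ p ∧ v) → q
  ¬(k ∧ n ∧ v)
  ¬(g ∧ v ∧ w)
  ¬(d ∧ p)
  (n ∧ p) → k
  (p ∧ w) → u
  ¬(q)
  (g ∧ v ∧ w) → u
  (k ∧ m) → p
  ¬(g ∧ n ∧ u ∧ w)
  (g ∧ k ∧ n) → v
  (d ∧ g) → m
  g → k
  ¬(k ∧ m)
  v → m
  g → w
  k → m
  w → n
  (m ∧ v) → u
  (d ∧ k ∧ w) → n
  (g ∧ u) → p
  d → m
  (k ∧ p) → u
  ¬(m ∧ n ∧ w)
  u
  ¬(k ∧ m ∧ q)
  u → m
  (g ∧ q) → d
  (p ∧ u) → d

Unit clause (¬q) forces q = False.
Unit clause (u) forces u = True.
In (m ∨ ¬u) only m is left, so m = True.
In (¬k ∨ ¬m) only ¬k is left, so k = False.
In (¬g ∨ k) only ¬g is left, so g = False.
Set n = False.
  then (n ∨ ¬w) forces w = False.
Try p = True:
  (¬m ∨ ¬p ∨ q ∨ ¬v) forces v = False.
  (d ∨ ¬p ∨ ¬u) forces d = True.
  clause (¬d ∨ ¬p) is falsified — backtrack.
So p = False.
Set v = True.
Set d = False.
All clauses satisfied.

n: False, q: False, m: True, p: False, w: False, u: True, g: False, k: False, v: True, d: False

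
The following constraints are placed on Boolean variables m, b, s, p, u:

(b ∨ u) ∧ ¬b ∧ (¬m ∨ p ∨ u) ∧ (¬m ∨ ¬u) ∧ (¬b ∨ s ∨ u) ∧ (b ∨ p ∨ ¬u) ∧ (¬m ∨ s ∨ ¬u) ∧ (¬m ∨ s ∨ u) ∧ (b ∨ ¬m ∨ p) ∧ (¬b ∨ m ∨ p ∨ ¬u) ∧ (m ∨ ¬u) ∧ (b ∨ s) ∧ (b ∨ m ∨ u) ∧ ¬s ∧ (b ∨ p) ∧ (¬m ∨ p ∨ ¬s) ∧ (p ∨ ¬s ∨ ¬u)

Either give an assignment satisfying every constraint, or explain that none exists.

Case s = True:
  Clause (¬s) is falsified — contradiction.
Case s = False:
  (¬b) forces b = False.
  Clause (b ∨ s) is falsified — contradiction.
Both cases fail, so the formula is unsatisfiable.

UNSATISFIABLE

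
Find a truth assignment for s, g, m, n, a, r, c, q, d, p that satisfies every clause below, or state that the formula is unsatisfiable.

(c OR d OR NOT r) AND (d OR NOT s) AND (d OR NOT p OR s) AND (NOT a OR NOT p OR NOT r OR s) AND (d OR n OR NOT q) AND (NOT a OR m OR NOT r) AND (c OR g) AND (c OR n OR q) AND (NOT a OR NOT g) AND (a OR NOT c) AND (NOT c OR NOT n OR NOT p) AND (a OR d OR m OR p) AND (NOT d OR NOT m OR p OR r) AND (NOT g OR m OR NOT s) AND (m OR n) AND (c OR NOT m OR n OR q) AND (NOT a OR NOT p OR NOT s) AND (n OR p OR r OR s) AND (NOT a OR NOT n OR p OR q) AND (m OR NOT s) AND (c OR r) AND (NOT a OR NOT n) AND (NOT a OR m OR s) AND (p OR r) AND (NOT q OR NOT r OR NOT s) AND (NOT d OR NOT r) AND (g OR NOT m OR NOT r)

s = False, g = False, m = True, n = False, a = True, r = False, c = True, q = False, d = True, p = True

Set s = False.
Try g = True:
  (NOT a OR NOT g) forces a = False.
  (a OR NOT c) forces c = False.
  (c OR r) forces r = True.
  (c OR d OR NOT r) forces d = True.
  clause (NOT d OR NOT r) is falsified — backtrack.
So g = False.
  then (c OR g) forces c = True.
  then (a OR NOT c) forces a = True.
  then (NOT a OR NOT n) forces n = False.
  then (NOT a OR m OR s) forces m = True.
  then (g OR NOT m OR NOT r) forces r = False.
  then (n OR p OR r OR s) forces p = True.
  then (d OR NOT p OR s) forces d = True.
Set q = False.
All clauses satisfied.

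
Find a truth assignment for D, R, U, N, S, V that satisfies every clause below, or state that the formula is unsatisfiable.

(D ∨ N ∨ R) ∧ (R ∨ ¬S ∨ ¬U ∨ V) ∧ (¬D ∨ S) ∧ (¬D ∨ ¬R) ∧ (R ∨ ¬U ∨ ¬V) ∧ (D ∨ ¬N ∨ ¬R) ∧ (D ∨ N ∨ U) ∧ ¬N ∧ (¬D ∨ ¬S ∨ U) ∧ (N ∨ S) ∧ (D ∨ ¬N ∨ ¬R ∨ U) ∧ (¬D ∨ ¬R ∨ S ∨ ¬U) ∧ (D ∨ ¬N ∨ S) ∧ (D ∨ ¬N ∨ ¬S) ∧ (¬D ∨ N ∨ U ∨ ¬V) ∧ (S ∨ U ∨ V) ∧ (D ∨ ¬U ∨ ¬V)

Unit clause (¬N) forces N = False.
In (N ∨ S) only S is left, so S = True.
Try D = True:
  (¬D ∨ ¬R) forces R = False.
  (¬D ∨ ¬S ∨ U) forces U = True.
  (R ∨ ¬S ∨ ¬U ∨ V) forces V = True.
  clause (R ∨ ¬U ∨ ¬V) is falsified — backtrack.
So D = False.
  then (D ∨ N ∨ R) forces R = True.
  then (D ∨ N ∨ U) forces U = True.
  then (D ∨ ¬U ∨ ¬V) forces V = False.
All clauses satisfied.

D=F, R=T, U=T, N=F, S=T, V=F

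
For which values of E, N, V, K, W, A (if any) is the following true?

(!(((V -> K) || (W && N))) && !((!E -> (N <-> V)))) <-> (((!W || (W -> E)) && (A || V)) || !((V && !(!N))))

E = False, N = False, V = True, K = False, W = True, A = True

  (!(((V -> K) || (W && N))) && !((!E -> (N <-> V)))) <-> (((!W || (W -> E)) && (A || V)) || !((V && !(!N)))) = True
    !(((V -> K) || (W && N))) && !((!E -> (N <-> V))) = True
      !(((V -> K) || (W && N))) = True
        (V -> K) || (W && N) = False
          V -> K = False
          W && N = False
      !((!E -> (N <-> V))) = True
        !E -> (N <-> V) = False
          !E = True
          N <-> V = False
    ((!W || (W -> E)) && (A || V)) || !((V && !(!N))) = True
      (!W || (W -> E)) && (A || V) = False
        !W || (W -> E) = False
          !W = False
          W -> E = False
        A || V = True
      !((V && !(!N))) = True
        V && !(!N) = False
          !(!N) = False
            !N = True
The formula evaluates to True.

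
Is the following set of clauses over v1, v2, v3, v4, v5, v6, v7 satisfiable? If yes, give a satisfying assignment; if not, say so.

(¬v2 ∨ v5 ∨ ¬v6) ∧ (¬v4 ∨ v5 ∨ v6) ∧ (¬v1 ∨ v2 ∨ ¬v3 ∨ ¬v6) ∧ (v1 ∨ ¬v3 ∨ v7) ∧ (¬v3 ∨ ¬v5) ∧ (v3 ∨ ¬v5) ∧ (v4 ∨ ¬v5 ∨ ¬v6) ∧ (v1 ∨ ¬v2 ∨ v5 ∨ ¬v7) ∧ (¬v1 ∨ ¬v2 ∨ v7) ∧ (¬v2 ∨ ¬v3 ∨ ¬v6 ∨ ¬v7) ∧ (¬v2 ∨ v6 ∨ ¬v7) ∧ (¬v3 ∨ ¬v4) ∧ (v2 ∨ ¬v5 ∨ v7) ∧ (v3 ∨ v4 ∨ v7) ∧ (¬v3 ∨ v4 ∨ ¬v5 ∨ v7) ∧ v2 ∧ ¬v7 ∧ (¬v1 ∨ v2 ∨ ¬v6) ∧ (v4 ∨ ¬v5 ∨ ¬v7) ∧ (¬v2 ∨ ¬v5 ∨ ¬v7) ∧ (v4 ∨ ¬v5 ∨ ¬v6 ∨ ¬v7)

Unsatisfiable

Case v2 = True:
  (¬v7) forces v7 = False.
  (¬v1 ∨ ¬v2 ∨ v7) forces v1 = False.
  (v1 ∨ ¬v3 ∨ v7) forces v3 = False.
  (v3 ∨ ¬v5) forces v5 = False.
  (¬v2 ∨ v5 ∨ ¬v6) forces v6 = False.
  (¬v4 ∨ v5 ∨ v6) forces v4 = False.
  Clause (v3 ∨ v4 ∨ v7) is falsified — contradiction.
Case v2 = False:
  Clause (v2) is falsified — contradiction.
Both cases fail, so the formula is unsatisfiable.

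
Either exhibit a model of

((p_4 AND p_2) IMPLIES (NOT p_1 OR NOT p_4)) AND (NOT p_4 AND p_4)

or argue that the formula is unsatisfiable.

Case p_4 = True: the conjunct NOT p_4 is False.
Case p_4 = False: the conjunct p_4 is False.
Both cases fail — unsatisfiable.

Unsatisfiable — no assignment works.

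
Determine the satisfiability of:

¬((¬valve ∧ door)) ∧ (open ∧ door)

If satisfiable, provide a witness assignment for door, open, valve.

door: True; open: True; valve: True

  ¬((¬valve ∧ door)) = True
    ¬valve ∧ door = False
      ¬valve = False
  open ∧ door = True
Both conjuncts True, so the formula holds.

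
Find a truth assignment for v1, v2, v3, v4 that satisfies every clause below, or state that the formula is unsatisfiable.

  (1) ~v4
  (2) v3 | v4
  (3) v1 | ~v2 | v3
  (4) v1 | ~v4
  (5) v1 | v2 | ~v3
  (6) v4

The formula is unsatisfiable.

Case v4 = True:
  Clause (~v4) is falsified — contradiction.
Case v4 = False:
  Clause (v4) is falsified — contradiction.
Both cases fail, so the formula is unsatisfiable.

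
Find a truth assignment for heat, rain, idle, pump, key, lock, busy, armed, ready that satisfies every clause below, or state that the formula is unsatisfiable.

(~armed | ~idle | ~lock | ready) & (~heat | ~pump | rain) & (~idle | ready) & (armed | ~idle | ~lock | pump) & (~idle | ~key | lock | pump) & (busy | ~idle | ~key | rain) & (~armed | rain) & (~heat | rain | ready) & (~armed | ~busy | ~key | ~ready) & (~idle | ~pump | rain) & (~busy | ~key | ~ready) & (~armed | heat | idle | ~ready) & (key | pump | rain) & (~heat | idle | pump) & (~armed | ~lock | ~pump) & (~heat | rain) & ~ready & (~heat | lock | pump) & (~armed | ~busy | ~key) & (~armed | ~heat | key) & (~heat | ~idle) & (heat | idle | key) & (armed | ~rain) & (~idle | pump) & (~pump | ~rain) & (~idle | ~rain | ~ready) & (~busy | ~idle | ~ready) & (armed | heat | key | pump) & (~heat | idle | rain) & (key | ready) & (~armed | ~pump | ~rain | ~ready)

heat = False, rain = False, idle = False, pump = True, key = True, lock = False, busy = False, armed = False, ready = False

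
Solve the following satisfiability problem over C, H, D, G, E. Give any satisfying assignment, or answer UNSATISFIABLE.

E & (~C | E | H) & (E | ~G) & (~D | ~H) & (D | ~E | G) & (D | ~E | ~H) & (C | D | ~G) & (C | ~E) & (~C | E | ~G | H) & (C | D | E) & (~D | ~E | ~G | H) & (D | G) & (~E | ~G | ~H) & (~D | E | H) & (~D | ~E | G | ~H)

Unit clause (E) forces E = True.
In (C | ~E) only C is left, so C = True.
Set H = False.
Set D = False.
  then (D | ~E | G) forces G = True.
All clauses satisfied.

C: True, H: False, D: False, G: True, E: True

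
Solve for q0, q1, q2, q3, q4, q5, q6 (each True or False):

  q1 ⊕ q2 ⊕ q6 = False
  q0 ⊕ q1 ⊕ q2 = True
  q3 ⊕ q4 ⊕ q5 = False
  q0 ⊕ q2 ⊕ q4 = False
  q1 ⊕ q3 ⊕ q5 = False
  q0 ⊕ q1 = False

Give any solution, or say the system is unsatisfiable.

Adding constraints 2, 3, 4, 5 mod 2: every variable appears an even number of times on the left, so the left side is 0.
But the right sides sum to 1 (mod 2). 0 ≠ 1 — the system is inconsistent.

The formula is unsatisfiable.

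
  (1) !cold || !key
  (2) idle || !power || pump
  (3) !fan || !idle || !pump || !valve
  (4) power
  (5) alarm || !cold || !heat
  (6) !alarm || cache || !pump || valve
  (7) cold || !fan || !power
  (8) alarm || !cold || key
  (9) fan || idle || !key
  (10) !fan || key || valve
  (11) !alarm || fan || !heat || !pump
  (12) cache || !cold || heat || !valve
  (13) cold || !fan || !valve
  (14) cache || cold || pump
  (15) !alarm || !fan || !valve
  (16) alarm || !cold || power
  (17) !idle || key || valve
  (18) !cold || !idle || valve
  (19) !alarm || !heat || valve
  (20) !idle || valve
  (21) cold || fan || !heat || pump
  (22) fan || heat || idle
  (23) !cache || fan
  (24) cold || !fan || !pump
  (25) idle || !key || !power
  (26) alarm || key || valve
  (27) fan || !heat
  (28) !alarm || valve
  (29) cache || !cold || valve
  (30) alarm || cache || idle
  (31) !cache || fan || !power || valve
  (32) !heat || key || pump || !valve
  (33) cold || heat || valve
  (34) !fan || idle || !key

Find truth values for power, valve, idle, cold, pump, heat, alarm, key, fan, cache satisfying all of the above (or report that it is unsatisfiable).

Unit clause (power) forces power = True.
Set valve = True.
Set idle = True.
Set cold = False.
  then (cold || !fan || !power) forces fan = False.
  then (!cache || fan) forces cache = False.
  then (fan || !heat) forces heat = False.
  then (cache || cold || pump) forces pump = True.
Set alarm = False.
Set key = True.
All clauses satisfied.

power: True; valve: True; idle: True; cold: False; pump: True; heat: False; alarm: False; key: True; fan: False; cache: False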